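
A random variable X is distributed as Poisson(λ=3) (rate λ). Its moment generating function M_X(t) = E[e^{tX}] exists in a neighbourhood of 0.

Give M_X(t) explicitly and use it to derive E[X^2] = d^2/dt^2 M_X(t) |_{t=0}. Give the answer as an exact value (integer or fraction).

E[X^2] = d^2M/dt^2 |_{t=0} = 12

M_X(t) = e^(3*e^(t) - 3)
dM/dt = 3*e^(-3)*e^(t)*e^(3*e^(t))
d^2M/dt^2 = (9*e^(2*t)*e^(3*e^(t)) + 3*e^(t)*e^(3*e^(t)))*e^(-3)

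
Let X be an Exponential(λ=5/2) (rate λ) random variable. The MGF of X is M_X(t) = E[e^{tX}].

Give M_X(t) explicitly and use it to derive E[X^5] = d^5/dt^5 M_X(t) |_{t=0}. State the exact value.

E[X^5] = M′′′′′(0) = 768/625

M_X(t) = 5/(2*(5/2 - t))
M′(t) = 10/(4*t^2 - 20*t + 25)
M′′(t) = -40/(8*t^3 - 60*t^2 + 150*t - 125)
M′′′(t) = 240/(16*t^4 - 160*t^3 + 600*t^2 - 1000*t + 625)
M′′′′(t) = -1920/(32*t^5 - 400*t^4 + 2000*t^3 - 5000*t^2 + 6250*t - 3125)
M′′′′′(t) = 19200/(64*t^6 - 960*t^5 + 6000*t^4 - 20000*t^3 + 37500*t^2 - 37500*t + 15625)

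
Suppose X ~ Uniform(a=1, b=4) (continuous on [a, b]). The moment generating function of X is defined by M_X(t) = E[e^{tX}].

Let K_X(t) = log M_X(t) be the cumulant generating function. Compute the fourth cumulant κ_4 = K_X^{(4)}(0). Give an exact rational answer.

M_X(t) = (e^(4*t) - e^(t))/(3*t)
K_X(t) = log M_X(t) = -log(t) + log(e^(4*t) - e^(t)) - log(3)

κ_4 = K^(4)(0) = -27/40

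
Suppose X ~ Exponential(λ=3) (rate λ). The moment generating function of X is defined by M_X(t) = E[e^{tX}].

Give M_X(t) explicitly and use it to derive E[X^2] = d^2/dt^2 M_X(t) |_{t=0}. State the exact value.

E[X^2] = D^2[M](0) = 2/9

M_X(t) = 3/(3 - t)
D^2[M](t) = -6/(t^3 - 9*t^2 + 27*t - 27)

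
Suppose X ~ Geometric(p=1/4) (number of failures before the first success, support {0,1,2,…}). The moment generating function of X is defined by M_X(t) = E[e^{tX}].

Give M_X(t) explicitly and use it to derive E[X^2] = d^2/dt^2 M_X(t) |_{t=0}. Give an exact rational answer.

M_X(t) = 1/(4*(1 - 3*e^(t)/4))
D^2[M](t) = (-9*e^(2*t) - 12*e^(t))/(27*e^(3*t) - 108*e^(2*t) + 144*e^(t) - 64)

E[X^2] = D^2[M](0) = 21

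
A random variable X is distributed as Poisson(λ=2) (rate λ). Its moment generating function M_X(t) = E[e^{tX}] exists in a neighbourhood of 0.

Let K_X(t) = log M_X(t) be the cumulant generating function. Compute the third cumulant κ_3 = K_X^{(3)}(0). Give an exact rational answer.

M_X(t) = e^(2*e^(t) - 2)
K_X(t) = log M_X(t) = 2*e^(t) - 2
K′(t) = 2*e^(t)
K′′(t) = 2*e^(t)
K′′′(t) = 2*e^(t)

κ_3 = K′′′(0) = 2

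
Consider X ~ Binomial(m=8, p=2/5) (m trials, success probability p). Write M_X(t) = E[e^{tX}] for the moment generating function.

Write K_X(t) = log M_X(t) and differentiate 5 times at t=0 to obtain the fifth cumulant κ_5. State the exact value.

M_X(t) = (2*e^(t)/5 + 3/5)^8
K_X(t) = log M_X(t) = 8*log(2*e^(t)/5 + 3/5)
dK/dt = 16*e^(t)/(2*e^(t) + 3)
d^2K/dt^2 = 48*e^(t)/(4*e^(2*t) + 12*e^(t) + 9)
d^3K/dt^3 = (-96*e^(2*t) + 144*e^(t))/(8*e^(3*t) + 36*e^(2*t) + 54*e^(t) + 27)
d^4K/dt^4 = (192*e^(3*t) - 1152*e^(2*t) + 432*e^(t))/(16*e^(4*t) + 96*e^(3*t) + 216*e^(2*t) + 216*e^(t) + 81)
d^5K/dt^5 = (-384*e^(4*t) + 6336*e^(3*t) - 9504*e^(2*t) + 1296*e^(t))/(32*e^(5*t) + 240*e^(4*t) + 720*e^(3*t) + 1080*e^(2*t) + 810*e^(t) + 243)

κ_5 = d^5K/dt^5 |_{t=0} = -2256/3125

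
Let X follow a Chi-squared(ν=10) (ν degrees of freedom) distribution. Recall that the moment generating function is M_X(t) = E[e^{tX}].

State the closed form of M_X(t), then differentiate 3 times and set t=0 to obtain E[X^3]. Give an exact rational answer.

E[X^3] = d^3M/dt^3 |_{t=0} = 1680

M_X(t) = (1 - 2*t)^(-5)
dM/dt = 10/(64*t^6 - 192*t^5 + 240*t^4 - 160*t^3 + 60*t^2 - 12*t + 1)
d^2M/dt^2 = -120/(128*t^7 - 448*t^6 + 672*t^5 - 560*t^4 + 280*t^3 - 84*t^2 + 14*t - 1)
d^3M/dt^3 = 1680/(256*t^8 - 1024*t^7 + 1792*t^6 - 1792*t^5 + 1120*t^4 - 448*t^3 + 112*t^2 - 16*t + 1)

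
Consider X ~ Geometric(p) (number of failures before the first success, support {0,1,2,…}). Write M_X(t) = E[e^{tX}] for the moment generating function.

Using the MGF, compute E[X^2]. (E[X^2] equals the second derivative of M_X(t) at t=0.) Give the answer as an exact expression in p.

M_X(t) = p/(-(1 - p)*e^(t) + 1)

E[X^2] = M^(2)(0) = 1 - 3/p + 2/p^2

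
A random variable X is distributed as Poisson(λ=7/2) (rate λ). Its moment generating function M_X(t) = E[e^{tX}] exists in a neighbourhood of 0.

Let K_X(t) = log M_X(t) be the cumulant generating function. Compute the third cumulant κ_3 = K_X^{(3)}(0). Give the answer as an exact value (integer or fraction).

M_X(t) = e^(7*e^(t)/2 - 7/2)
K_X(t) = log M_X(t) = 7*e^(t)/2 - 7/2
K^(3)(t) = 7*e^(t)/2

κ_3 = K^(3)(0) = 7/2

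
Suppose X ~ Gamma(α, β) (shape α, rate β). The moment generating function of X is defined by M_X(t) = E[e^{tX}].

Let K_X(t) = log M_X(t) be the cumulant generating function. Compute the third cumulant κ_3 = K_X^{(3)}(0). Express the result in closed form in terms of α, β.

M_X(t) = (β/(β - t))^α
K_X(t) = log M_X(t) = α*(log(β) - log(β - t))
K^(3)(t) = -2*α/(-β^3 + 3*β^2*t - 3*β*t^2 + t^3)

κ_3 = K^(3)(0) = 2*α/β^3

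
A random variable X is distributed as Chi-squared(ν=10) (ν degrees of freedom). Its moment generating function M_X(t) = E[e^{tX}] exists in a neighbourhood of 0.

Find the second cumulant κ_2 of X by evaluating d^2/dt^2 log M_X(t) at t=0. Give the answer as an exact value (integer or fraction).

M_X(t) = (1 - 2*t)^(-5)
K_X(t) = log M_X(t) = -5*log(1 - 2*t)
K′(t) = -10/(2*t - 1)
K′′(t) = 20/(4*t^2 - 4*t + 1)

κ_2 = K′′(0) = 20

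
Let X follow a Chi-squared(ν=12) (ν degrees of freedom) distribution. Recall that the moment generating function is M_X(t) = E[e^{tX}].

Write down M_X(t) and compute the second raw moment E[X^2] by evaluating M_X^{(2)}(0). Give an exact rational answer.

M_X(t) = (1 - 2*t)^(-6)
D^2[M](t) = 168/(256*t^8 - 1024*t^7 + 1792*t^6 - 1792*t^5 + 1120*t^4 - 448*t^3 + 112*t^2 - 16*t + 1)

E[X^2] = D^2[M](0) = 168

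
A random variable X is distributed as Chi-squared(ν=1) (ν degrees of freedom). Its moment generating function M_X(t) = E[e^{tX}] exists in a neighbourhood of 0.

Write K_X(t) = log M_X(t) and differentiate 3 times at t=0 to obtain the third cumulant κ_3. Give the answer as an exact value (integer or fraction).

M_X(t) = 1/√(1 - 2*t)
K_X(t) = log M_X(t) = -log(1 - 2*t)/2
K′(t) = -1/(2*t - 1)
K′′(t) = 2/(4*t^2 - 4*t + 1)
K′′′(t) = -8/(8*t^3 - 12*t^2 + 6*t - 1)

κ_3 = K′′′(0) = 8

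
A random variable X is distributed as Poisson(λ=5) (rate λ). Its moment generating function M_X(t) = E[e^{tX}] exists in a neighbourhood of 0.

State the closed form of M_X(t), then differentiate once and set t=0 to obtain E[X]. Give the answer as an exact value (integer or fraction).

M_X(t) = e^(5*e^(t) - 5)
dM/dt = 5*e^(-5)*e^(t)*e^(5*e^(t))

E[X] = dM/dt |_{t=0} = 5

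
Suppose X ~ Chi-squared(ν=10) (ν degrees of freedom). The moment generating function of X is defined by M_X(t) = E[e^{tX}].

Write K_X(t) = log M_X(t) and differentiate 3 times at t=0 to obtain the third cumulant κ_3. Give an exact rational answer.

κ_3 = K^(3)(0) = 80

M_X(t) = (1 - 2*t)^(-5)
K_X(t) = log M_X(t) = -5*log(1 - 2*t)
K^(3)(t) = -80/(8*t^3 - 12*t^2 + 6*t - 1)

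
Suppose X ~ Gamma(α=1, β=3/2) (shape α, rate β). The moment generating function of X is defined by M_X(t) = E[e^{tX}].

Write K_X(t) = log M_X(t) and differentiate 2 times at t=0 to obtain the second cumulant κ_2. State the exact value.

κ_2 = d^2K/dt^2 |_{t=0} = 4/9

M_X(t) = 3/(2*(3/2 - t))
K_X(t) = log M_X(t) = -log(3/2 - t) - log(2) + log(3)
dK/dt = -2/(2*t - 3)
d^2K/dt^2 = 4/(4*t^2 - 12*t + 9)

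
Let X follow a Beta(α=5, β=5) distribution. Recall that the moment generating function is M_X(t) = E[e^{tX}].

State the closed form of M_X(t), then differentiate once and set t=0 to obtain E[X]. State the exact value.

M_X(t) = ₁F₁(5; 10; t)
dM/dt = ₁F₁(6; 11; t)/2

E[X] = dM/dt |_{t=0} = 1/2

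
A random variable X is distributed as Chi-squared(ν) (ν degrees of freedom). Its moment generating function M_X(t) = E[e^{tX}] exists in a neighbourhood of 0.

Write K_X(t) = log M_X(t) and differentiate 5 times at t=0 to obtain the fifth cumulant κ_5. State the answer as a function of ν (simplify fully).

κ_5 = D^5[K](0) = 384*ν

M_X(t) = (1 - 2*t)^(-ν/2)
K_X(t) = log M_X(t) = -ν*log(1 - 2*t)/2
D^5[K](t) = -384*ν/(32*t^5 - 80*t^4 + 80*t^3 - 40*t^2 + 10*t - 1)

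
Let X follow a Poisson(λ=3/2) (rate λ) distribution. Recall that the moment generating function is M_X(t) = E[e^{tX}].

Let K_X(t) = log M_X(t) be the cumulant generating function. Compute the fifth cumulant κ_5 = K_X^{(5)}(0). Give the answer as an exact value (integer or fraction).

κ_5 = K′′′′′(0) = 3/2

M_X(t) = e^(3*e^(t)/2 - 3/2)
K_X(t) = log M_X(t) = 3*e^(t)/2 - 3/2
K′(t) = 3*e^(t)/2
K′′(t) = 3*e^(t)/2
K′′′(t) = 3*e^(t)/2
K′′′′(t) = 3*e^(t)/2
K′′′′′(t) = 3*e^(t)/2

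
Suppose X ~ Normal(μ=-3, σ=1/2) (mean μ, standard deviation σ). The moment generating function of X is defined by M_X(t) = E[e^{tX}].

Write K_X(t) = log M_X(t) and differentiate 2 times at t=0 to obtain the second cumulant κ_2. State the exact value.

κ_2 = D^2[K](0) = 1/4

M_X(t) = e^(t^2/8 - 3*t)
K_X(t) = log M_X(t) = t^2/8 - 3*t
D^2[K](t) = 1/4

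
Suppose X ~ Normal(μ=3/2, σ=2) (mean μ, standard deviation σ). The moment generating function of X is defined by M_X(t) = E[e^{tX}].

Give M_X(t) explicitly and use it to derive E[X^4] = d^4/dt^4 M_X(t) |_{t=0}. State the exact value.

E[X^4] = M^(4)(0) = 1713/16

M_X(t) = e^(2*t^2 + 3*t/2)
M^(4)(t) = 256*t^4*e^(3*t/2)*e^(2*t^2) + 384*t^3*e^(3*t/2)*e^(2*t^2) + 600*t^2*e^(3*t/2)*e^(2*t^2) + 342*t*e^(3*t/2)*e^(2*t^2) + 1713*e^(3*t/2)*e^(2*t^2)/16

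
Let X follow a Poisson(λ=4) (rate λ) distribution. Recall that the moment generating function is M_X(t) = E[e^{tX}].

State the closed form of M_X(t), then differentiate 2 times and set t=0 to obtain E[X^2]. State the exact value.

M_X(t) = e^(4*e^(t) - 4)
dM/dt = 4*e^(-4)*e^(t)*e^(4*e^(t))
d^2M/dt^2 = (16*e^(2*t)*e^(4*e^(t)) + 4*e^(t)*e^(4*e^(t)))*e^(-4)

E[X^2] = d^2M/dt^2 |_{t=0} = 20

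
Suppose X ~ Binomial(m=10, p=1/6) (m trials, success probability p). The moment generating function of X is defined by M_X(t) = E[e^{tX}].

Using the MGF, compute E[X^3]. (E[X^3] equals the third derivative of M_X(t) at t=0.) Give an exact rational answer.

M_X(t) = (e^(t)/6 + 5/6)^10

E[X^3] = M′′′(0) = 25/2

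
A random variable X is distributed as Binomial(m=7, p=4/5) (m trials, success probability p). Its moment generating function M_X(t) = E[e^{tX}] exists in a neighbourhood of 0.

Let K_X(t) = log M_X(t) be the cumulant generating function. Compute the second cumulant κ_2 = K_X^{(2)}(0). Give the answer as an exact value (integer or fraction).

M_X(t) = (4*e^(t)/5 + 1/5)^7
K_X(t) = log M_X(t) = 7*log(4*e^(t)/5 + 1/5)
D^2[K](t) = 28*e^(t)/(16*e^(2*t) + 8*e^(t) + 1)

κ_2 = D^2[K](0) = 28/25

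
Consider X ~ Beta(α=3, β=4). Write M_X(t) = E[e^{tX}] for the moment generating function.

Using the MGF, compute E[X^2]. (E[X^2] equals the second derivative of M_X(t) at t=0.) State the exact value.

E[X^2] = d^2M/dt^2 |_{t=0} = 3/14

M_X(t) = ₁F₁(3; 7; t)
dM/dt = 3*₁F₁(4; 8; t)/7
d^2M/dt^2 = 3*₁F₁(5; 9; t)/14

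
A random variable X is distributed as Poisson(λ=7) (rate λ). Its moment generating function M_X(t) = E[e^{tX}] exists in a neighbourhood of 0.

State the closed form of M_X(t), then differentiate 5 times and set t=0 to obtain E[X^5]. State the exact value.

E[X^5] = M^(5)(0) = 50134

M_X(t) = e^(7*e^(t) - 7)
M^(5)(t) = (16807*e^(5*t)*e^(7*e^(t)) + 24010*e^(4*t)*e^(7*e^(t)) + 8575*e^(3*t)*e^(7*e^(t)) + 735*e^(2*t)*e^(7*e^(t)) + 7*e^(t)*e^(7*e^(t)))*e^(-7)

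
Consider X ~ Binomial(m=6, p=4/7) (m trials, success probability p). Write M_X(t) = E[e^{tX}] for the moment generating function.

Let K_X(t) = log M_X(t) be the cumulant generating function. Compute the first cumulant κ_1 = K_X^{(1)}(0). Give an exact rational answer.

κ_1 = dK/dt |_{t=0} = 24/7

M_X(t) = (4*e^(t)/7 + 3/7)^6
K_X(t) = log M_X(t) = 6*log(4*e^(t)/7 + 3/7)
dK/dt = 24*e^(t)/(4*e^(t) + 3)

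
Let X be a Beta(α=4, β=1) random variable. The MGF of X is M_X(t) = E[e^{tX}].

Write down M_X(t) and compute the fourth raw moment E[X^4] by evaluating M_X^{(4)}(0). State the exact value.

E[X^4] = d^4M/dt^4 |_{t=0} = 1/2

M_X(t) = ₁F₁(4; 5; t)
dM/dt = 4*₁F₁(5; 6; t)/5
d^2M/dt^2 = 2*₁F₁(6; 7; t)/3
d^3M/dt^3 = 4*₁F₁(7; 8; t)/7
d^4M/dt^4 = ₁F₁(8; 9; t)/2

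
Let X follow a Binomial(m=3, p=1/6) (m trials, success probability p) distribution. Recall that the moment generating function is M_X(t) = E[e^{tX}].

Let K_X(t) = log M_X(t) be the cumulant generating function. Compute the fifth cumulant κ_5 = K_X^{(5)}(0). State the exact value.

κ_5 = K′′′′′(0) = -5/27

M_X(t) = (e^(t)/6 + 5/6)^3
K_X(t) = log M_X(t) = 3*log(e^(t)/6 + 5/6)
K′(t) = 3*e^(t)/(e^(t) + 5)
K′′(t) = 15*e^(t)/(e^(2*t) + 10*e^(t) + 25)
K′′′(t) = (-15*e^(2*t) + 75*e^(t))/(e^(3*t) + 15*e^(2*t) + 75*e^(t) + 125)
K′′′′(t) = (15*e^(3*t) - 300*e^(2*t) + 375*e^(t))/(e^(4*t) + 20*e^(3*t) + 150*e^(2*t) + 500*e^(t) + 625)
K′′′′′(t) = (-15*e^(4*t) + 825*e^(3*t) - 4125*e^(2*t) + 1875*e^(t))/(e^(5*t) + 25*e^(4*t) + 250*e^(3*t) + 1250*e^(2*t) + 3125*e^(t) + 3125)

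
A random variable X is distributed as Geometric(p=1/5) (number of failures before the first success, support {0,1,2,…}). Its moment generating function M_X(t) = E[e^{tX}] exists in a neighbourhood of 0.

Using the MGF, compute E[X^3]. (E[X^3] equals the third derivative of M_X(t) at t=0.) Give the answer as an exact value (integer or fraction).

E[X^3] = M′′′(0) = 484

M_X(t) = 1/(5*(1 - 4*e^(t)/5))
M′(t) = 4*e^(t)/(16*e^(2*t) - 40*e^(t) + 25)
M′′(t) = (-16*e^(2*t) - 20*e^(t))/(64*e^(3*t) - 240*e^(2*t) + 300*e^(t) - 125)
M′′′(t) = (64*e^(3*t) + 320*e^(2*t) + 100*e^(t))/(256*e^(4*t) - 1280*e^(3*t) + 2400*e^(2*t) - 2000*e^(t) + 625)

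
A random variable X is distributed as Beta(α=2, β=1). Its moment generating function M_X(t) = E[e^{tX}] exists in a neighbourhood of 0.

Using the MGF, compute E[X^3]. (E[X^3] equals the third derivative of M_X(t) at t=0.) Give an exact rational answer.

E[X^3] = D^3[M](0) = 2/5

M_X(t) = ₁F₁(2; 3; t)
D^3[M](t) = 2*₁F₁(5; 6; t)/5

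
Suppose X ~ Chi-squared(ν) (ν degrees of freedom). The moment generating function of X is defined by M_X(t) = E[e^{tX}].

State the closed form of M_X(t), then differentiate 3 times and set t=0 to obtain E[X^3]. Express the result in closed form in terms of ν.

M_X(t) = (1 - 2*t)^(-ν/2)
D^3[M](t) = (-ν^3 - 6*ν^2 - 8*ν)/(8*t^3*(1 - 2*t)^(ν/2) - 12*t^2*(1 - 2*t)^(ν/2) + 6*t*(1 - 2*t)^(ν/2) - (1 - 2*t)^(ν/2))

E[X^3] = D^3[M](0) = ν*(ν^2 + 6*ν + 8)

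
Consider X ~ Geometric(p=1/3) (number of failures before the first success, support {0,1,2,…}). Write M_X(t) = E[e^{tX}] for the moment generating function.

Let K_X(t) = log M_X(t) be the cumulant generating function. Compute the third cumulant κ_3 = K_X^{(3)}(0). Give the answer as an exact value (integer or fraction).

M_X(t) = 1/(3*(1 - 2*e^(t)/3))
K_X(t) = log M_X(t) = -log(1 - 2*e^(t)/3) - log(3)
D^3[K](t) = (-12*e^(2*t) - 18*e^(t))/(8*e^(3*t) - 36*e^(2*t) + 54*e^(t) - 27)

κ_3 = D^3[K](0) = 30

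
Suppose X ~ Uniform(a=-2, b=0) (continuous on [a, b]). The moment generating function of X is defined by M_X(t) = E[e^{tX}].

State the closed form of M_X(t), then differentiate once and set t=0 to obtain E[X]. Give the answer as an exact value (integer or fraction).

M_X(t) = (1 - e^(-2*t))/(2*t)
D[M](t) = (2*t - e^(2*t) + 1)*e^(-2*t)/(2*t^2)

E[X] = D[M](0) = -1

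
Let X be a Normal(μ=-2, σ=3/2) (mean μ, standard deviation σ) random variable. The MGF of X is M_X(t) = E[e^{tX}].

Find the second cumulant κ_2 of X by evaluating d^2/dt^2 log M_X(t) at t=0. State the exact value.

κ_2 = D^2[K](0) = 9/4

M_X(t) = e^(9*t^2/8 - 2*t)
K_X(t) = log M_X(t) = 9*t^2/8 - 2*t
D^2[K](t) = 9/4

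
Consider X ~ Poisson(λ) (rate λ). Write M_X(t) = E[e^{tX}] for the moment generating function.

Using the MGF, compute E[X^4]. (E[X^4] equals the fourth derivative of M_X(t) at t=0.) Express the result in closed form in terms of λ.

E[X^4] = M′′′′(0) = λ*(λ^3 + 6*λ^2 + 7*λ + 1)

M_X(t) = e^(λ*(e^(t) - 1))
M′(t) = λ*e^(-λ)*e^(t)*e^(λ*e^(t))
M′′(t) = (λ^2*e^(2*t)*e^(λ*e^(t)) + λ*e^(t)*e^(λ*e^(t)))*e^(-λ)
M′′′(t) = (λ^3*e^(3*t)*e^(λ*e^(t)) + 3*λ^2*e^(2*t)*e^(λ*e^(t)) + λ*e^(t)*e^(λ*e^(t)))*e^(-λ)
M′′′′(t) = (λ^4*e^(4*t)*e^(λ*e^(t)) + 6*λ^3*e^(3*t)*e^(λ*e^(t)) + 7*λ^2*e^(2*t)*e^(λ*e^(t)) + λ*e^(t)*e^(λ*e^(t)))*e^(-λ)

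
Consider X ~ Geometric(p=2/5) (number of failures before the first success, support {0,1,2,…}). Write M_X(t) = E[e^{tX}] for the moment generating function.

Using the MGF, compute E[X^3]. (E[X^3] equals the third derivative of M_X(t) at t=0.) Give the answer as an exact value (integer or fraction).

E[X^3] = M′′′(0) = 141/4

M_X(t) = 2/(5*(1 - 3*e^(t)/5))
M′(t) = 6*e^(t)/(9*e^(2*t) - 30*e^(t) + 25)
M′′(t) = (-18*e^(2*t) - 30*e^(t))/(27*e^(3*t) - 135*e^(2*t) + 225*e^(t) - 125)
M′′′(t) = (54*e^(3*t) + 360*e^(2*t) + 150*e^(t))/(81*e^(4*t) - 540*e^(3*t) + 1350*e^(2*t) - 1500*e^(t) + 625)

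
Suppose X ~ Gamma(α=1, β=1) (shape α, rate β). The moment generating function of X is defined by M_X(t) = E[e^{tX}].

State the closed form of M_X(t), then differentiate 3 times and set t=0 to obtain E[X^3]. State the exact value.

E[X^3] = d^3M/dt^3 |_{t=0} = 6

M_X(t) = 1/(1 - t)
dM/dt = 1/(t^2 - 2*t + 1)
d^2M/dt^2 = -2/(t^3 - 3*t^2 + 3*t - 1)
d^3M/dt^3 = 6/(t^4 - 4*t^3 + 6*t^2 - 4*t + 1)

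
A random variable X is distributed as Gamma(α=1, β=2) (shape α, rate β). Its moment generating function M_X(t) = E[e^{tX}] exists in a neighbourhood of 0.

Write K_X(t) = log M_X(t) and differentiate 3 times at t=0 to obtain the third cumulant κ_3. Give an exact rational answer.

κ_3 = d^3K/dt^3 |_{t=0} = 1/4

M_X(t) = 2/(2 - t)
K_X(t) = log M_X(t) = -log(2 - t) + log(2)
dK/dt = -1/(t - 2)
d^2K/dt^2 = 1/(t^2 - 4*t + 4)
d^3K/dt^3 = -2/(t^3 - 6*t^2 + 12*t - 8)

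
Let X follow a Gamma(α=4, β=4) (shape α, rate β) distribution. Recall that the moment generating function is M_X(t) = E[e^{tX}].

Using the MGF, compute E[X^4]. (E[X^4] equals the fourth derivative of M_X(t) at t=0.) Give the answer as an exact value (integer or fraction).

M_X(t) = 256/(4 - t)^4
M′(t) = -1024/(t^5 - 20*t^4 + 160*t^3 - 640*t^2 + 1280*t - 1024)
M′′(t) = 5120/(t^6 - 24*t^5 + 240*t^4 - 1280*t^3 + 3840*t^2 - 6144*t + 4096)
M′′′(t) = -30720/(t^7 - 28*t^6 + 336*t^5 - 2240*t^4 + 8960*t^3 - 21504*t^2 + 28672*t - 16384)
M′′′′(t) = 215040/(t^8 - 32*t^7 + 448*t^6 - 3584*t^5 + 17920*t^4 - 57344*t^3 + 114688*t^2 - 131072*t + 65536)

E[X^4] = M′′′′(0) = 105/32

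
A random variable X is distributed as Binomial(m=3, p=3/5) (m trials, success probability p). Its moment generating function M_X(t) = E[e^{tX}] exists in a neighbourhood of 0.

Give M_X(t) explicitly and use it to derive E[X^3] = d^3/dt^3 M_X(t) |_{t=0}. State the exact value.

E[X^3] = M^(3)(0) = 1197/125

M_X(t) = (3*e^(t)/5 + 2/5)^3
M^(3)(t) = 729*e^(3*t)/125 + 432*e^(2*t)/125 + 36*e^(t)/125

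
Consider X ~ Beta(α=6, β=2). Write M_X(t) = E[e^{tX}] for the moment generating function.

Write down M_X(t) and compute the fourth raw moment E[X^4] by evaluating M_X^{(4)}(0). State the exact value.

M_X(t) = ₁F₁(6; 8; t)
dM/dt = 3*₁F₁(7; 9; t)/4
d^2M/dt^2 = 7*₁F₁(8; 10; t)/12
d^3M/dt^3 = 7*₁F₁(9; 11; t)/15
d^4M/dt^4 = 21*₁F₁(10; 12; t)/55

E[X^4] = d^4M/dt^4 |_{t=0} = 21/55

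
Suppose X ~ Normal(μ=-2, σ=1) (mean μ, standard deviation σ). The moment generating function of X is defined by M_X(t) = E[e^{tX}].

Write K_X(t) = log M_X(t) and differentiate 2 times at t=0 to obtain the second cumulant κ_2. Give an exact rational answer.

M_X(t) = e^(t^2/2 - 2*t)
K_X(t) = log M_X(t) = t^2/2 - 2*t
K′(t) = t - 2
K′′(t) = 1

κ_2 = K′′(0) = 1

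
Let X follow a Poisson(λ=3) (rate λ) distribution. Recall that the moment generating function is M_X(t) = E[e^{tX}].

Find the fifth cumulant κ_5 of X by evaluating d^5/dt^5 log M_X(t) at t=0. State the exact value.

M_X(t) = e^(3*e^(t) - 3)
K_X(t) = log M_X(t) = 3*e^(t) - 3
K^(5)(t) = 3*e^(t)

κ_5 = K^(5)(0) = 3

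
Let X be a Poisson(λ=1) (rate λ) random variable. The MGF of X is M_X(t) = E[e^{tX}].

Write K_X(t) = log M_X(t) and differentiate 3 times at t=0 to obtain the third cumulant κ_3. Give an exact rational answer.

M_X(t) = e^(e^(t) - 1)
K_X(t) = log M_X(t) = e^(t) - 1
K^(3)(t) = e^(t)

κ_3 = K^(3)(0) = 1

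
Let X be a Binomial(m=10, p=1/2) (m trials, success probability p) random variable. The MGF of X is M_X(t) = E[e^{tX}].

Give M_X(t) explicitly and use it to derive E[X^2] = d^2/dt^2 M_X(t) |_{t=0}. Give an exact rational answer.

E[X^2] = M^(2)(0) = 55/2

M_X(t) = (e^(t)/2 + 1/2)^10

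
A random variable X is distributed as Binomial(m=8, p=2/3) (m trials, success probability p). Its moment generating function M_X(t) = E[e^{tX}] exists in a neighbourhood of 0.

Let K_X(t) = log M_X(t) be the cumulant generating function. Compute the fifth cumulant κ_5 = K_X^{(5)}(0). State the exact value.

κ_5 = D^5[K](0) = 80/81

M_X(t) = (2*e^(t)/3 + 1/3)^8
K_X(t) = log M_X(t) = 8*log(2*e^(t)/3 + 1/3)
D^5[K](t) = (-128*e^(4*t) + 704*e^(3*t) - 352*e^(2*t) + 16*e^(t))/(32*e^(5*t) + 80*e^(4*t) + 80*e^(3*t) + 40*e^(2*t) + 10*e^(t) + 1)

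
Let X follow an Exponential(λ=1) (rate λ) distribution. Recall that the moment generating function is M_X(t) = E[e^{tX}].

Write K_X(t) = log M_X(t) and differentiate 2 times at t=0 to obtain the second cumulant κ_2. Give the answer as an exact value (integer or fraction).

κ_2 = K′′(0) = 1

M_X(t) = 1/(1 - t)
K_X(t) = log M_X(t) = -log(1 - t)
K′(t) = -1/(t - 1)
K′′(t) = 1/(t^2 - 2*t + 1)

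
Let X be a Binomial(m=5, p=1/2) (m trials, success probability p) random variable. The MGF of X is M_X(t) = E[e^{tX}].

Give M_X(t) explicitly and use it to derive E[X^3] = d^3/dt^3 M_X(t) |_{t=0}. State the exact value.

E[X^3] = M′′′(0) = 25

M_X(t) = (e^(t)/2 + 1/2)^5
M′(t) = 5*e^(5*t)/32 + 5*e^(4*t)/8 + 15*e^(3*t)/16 + 5*e^(2*t)/8 + 5*e^(t)/32
M′′(t) = 25*e^(5*t)/32 + 5*e^(4*t)/2 + 45*e^(3*t)/16 + 5*e^(2*t)/4 + 5*e^(t)/32
M′′′(t) = 125*e^(5*t)/32 + 10*e^(4*t) + 135*e^(3*t)/16 + 5*e^(2*t)/2 + 5*e^(t)/32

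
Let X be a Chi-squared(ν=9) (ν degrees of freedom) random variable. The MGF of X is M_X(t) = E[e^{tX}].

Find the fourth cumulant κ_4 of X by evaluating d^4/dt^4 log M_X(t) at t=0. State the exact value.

M_X(t) = (1 - 2*t)^(-9/2)
K_X(t) = log M_X(t) = -9*log(1 - 2*t)/2
D^4[K](t) = 432/(16*t^4 - 32*t^3 + 24*t^2 - 8*t + 1)

κ_4 = D^4[K](0) = 432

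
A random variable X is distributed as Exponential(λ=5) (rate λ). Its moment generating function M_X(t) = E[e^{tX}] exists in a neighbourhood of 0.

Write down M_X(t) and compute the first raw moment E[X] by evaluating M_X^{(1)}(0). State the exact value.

M_X(t) = 5/(5 - t)
M^(1)(t) = 5/(t^2 - 10*t + 25)

E[X] = M^(1)(0) = 1/5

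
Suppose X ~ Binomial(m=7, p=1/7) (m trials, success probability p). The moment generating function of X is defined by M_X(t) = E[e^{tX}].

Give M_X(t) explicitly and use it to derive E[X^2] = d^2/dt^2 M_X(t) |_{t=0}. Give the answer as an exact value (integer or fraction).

M_X(t) = (e^(t)/7 + 6/7)^7
M′(t) = e^(7*t)/117649 + 36*e^(6*t)/117649 + 540*e^(5*t)/117649 + 4320*e^(4*t)/117649 + 19440*e^(3*t)/117649 + 46656*e^(2*t)/117649 + 46656*e^(t)/117649
M′′(t) = e^(7*t)/16807 + 216*e^(6*t)/117649 + 2700*e^(5*t)/117649 + 17280*e^(4*t)/117649 + 58320*e^(3*t)/117649 + 93312*e^(2*t)/117649 + 46656*e^(t)/117649

E[X^2] = M′′(0) = 13/7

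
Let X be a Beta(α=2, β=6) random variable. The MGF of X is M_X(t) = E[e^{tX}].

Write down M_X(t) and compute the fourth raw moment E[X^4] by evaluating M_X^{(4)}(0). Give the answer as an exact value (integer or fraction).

M_X(t) = ₁F₁(2; 8; t)
M′(t) = ₁F₁(3; 9; t)/4
M′′(t) = ₁F₁(4; 10; t)/12
M′′′(t) = ₁F₁(5; 11; t)/30
M′′′′(t) = ₁F₁(6; 12; t)/66

E[X^4] = M′′′′(0) = 1/66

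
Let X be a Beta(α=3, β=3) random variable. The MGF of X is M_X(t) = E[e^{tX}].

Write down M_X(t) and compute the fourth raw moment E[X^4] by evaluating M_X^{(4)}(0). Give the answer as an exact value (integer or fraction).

E[X^4] = M′′′′(0) = 5/42

M_X(t) = ₁F₁(3; 6; t)
M′(t) = ₁F₁(4; 7; t)/2
M′′(t) = 2*₁F₁(5; 8; t)/7
M′′′(t) = 5*₁F₁(6; 9; t)/28
M′′′′(t) = 5*₁F₁(7; 10; t)/42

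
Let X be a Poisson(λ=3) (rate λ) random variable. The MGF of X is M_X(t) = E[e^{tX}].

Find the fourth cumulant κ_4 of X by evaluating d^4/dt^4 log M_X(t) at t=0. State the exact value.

κ_4 = K^(4)(0) = 3

M_X(t) = e^(3*e^(t) - 3)
K_X(t) = log M_X(t) = 3*e^(t) - 3
K^(4)(t) = 3*e^(t)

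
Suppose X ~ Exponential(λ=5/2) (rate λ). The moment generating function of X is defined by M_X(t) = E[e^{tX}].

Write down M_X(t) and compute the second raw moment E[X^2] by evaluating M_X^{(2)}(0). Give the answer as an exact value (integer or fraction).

M_X(t) = 5/(2*(5/2 - t))
dM/dt = 10/(4*t^2 - 20*t + 25)
d^2M/dt^2 = -40/(8*t^3 - 60*t^2 + 150*t - 125)

E[X^2] = d^2M/dt^2 |_{t=0} = 8/25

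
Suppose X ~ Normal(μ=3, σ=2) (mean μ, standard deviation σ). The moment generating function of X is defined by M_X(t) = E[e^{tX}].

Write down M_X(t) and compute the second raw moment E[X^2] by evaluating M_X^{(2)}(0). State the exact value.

E[X^2] = M′′(0) = 13

M_X(t) = e^(2*t^2 + 3*t)
M′(t) = 4*t*e^(3*t)*e^(2*t^2) + 3*e^(3*t)*e^(2*t^2)
M′′(t) = 16*t^2*e^(3*t)*e^(2*t^2) + 24*t*e^(3*t)*e^(2*t^2) + 13*e^(3*t)*e^(2*t^2)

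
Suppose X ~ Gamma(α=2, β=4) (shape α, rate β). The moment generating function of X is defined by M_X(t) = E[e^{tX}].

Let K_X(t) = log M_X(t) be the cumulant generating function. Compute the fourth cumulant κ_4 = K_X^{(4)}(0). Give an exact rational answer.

κ_4 = D^4[K](0) = 3/64

M_X(t) = 16/(4 - t)^2
K_X(t) = log M_X(t) = -2*log(4 - t) + 4*log(2)
D^4[K](t) = 12/(t^4 - 16*t^3 + 96*t^2 - 256*t + 256)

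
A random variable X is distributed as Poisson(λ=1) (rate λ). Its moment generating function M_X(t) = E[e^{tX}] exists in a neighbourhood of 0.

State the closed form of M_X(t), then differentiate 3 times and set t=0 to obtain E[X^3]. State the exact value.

M_X(t) = e^(e^(t) - 1)
D^3[M](t) = (e^(3*t)*e^(e^(t)) + 3*e^(2*t)*e^(e^(t)) + e^(t)*e^(e^(t)))*e^(-1)

E[X^3] = D^3[M](0) = 5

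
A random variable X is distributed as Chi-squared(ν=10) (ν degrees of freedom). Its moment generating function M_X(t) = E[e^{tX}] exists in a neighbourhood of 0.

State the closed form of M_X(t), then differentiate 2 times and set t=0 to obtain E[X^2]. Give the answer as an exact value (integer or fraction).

E[X^2] = d^2M/dt^2 |_{t=0} = 120

M_X(t) = (1 - 2*t)^(-5)
dM/dt = 10/(64*t^6 - 192*t^5 + 240*t^4 - 160*t^3 + 60*t^2 - 12*t + 1)
d^2M/dt^2 = -120/(128*t^7 - 448*t^6 + 672*t^5 - 560*t^4 + 280*t^3 - 84*t^2 + 14*t - 1)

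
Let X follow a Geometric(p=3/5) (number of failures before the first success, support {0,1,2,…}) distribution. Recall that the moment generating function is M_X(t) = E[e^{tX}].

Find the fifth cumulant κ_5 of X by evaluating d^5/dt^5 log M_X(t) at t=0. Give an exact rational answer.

κ_5 = K^(5)(0) = 3010/81

M_X(t) = 3/(5*(1 - 2*e^(t)/5))
K_X(t) = log M_X(t) = -log(1 - 2*e^(t)/5) - log(5) + log(3)
K^(5)(t) = (-80*e^(4*t) - 2200*e^(3*t) - 5500*e^(2*t) - 1250*e^(t))/(32*e^(5*t) - 400*e^(4*t) + 2000*e^(3*t) - 5000*e^(2*t) + 6250*e^(t) - 3125)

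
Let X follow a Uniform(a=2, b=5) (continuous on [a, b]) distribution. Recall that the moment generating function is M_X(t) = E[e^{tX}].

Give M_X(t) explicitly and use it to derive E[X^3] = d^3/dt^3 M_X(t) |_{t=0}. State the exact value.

E[X^3] = D^3[M](0) = 203/4

M_X(t) = (e^(5*t) - e^(2*t))/(3*t)
D^3[M](t) = (125*t^3*e^(5*t) - 8*t^3*e^(2*t) - 75*t^2*e^(5*t) + 12*t^2*e^(2*t) + 30*t*e^(5*t) - 12*t*e^(2*t) - 6*e^(5*t) + 6*e^(2*t))/(3*t^4)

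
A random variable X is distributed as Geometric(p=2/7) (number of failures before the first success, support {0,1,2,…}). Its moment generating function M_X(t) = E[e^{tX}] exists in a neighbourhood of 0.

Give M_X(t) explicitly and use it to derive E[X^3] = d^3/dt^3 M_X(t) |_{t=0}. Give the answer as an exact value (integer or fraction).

E[X^3] = M′′′(0) = 535/4

M_X(t) = 2/(7*(1 - 5*e^(t)/7))
M′(t) = 10*e^(t)/(25*e^(2*t) - 70*e^(t) + 49)
M′′(t) = (-50*e^(2*t) - 70*e^(t))/(125*e^(3*t) - 525*e^(2*t) + 735*e^(t) - 343)
M′′′(t) = (250*e^(3*t) + 1400*e^(2*t) + 490*e^(t))/(625*e^(4*t) - 3500*e^(3*t) + 7350*e^(2*t) - 6860*e^(t) + 2401)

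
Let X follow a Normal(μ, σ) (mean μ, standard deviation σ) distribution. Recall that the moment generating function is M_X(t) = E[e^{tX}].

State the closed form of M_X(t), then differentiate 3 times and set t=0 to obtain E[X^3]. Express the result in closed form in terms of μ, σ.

E[X^3] = D^3[M](0) = μ*(μ^2 + 3*σ^2)

M_X(t) = e^(μ*t + σ^2*t^2/2)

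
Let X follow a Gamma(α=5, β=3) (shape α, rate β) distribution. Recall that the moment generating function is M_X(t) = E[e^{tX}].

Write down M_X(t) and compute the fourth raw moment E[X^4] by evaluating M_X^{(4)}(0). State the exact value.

E[X^4] = d^4M/dt^4 |_{t=0} = 560/27

M_X(t) = 243/(3 - t)^5
dM/dt = 1215/(t^6 - 18*t^5 + 135*t^4 - 540*t^3 + 1215*t^2 - 1458*t + 729)
d^2M/dt^2 = -7290/(t^7 - 21*t^6 + 189*t^5 - 945*t^4 + 2835*t^3 - 5103*t^2 + 5103*t - 2187)
d^3M/dt^3 = 51030/(t^8 - 24*t^7 + 252*t^6 - 1512*t^5 + 5670*t^4 - 13608*t^3 + 20412*t^2 - 17496*t + 6561)
d^4M/dt^4 = -408240/(t^9 - 27*t^8 + 324*t^7 - 2268*t^6 + 10206*t^5 - 30618*t^4 + 61236*t^3 - 78732*t^2 + 59049*t - 19683)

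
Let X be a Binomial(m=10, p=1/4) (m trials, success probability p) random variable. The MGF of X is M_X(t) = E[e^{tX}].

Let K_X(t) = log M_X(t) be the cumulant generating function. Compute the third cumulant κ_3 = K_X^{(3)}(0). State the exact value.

M_X(t) = (e^(t)/4 + 3/4)^10
K_X(t) = log M_X(t) = 10*log(e^(t)/4 + 3/4)
K^(3)(t) = (-30*e^(2*t) + 90*e^(t))/(e^(3*t) + 9*e^(2*t) + 27*e^(t) + 27)

κ_3 = K^(3)(0) = 15/16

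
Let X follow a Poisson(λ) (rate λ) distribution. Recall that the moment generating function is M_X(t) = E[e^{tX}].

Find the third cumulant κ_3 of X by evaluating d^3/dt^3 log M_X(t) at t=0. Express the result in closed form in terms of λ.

M_X(t) = e^(λ*(e^(t) - 1))
K_X(t) = log M_X(t) = λ*(e^(t) - 1)
dK/dt = λ*e^(t)
d^2K/dt^2 = λ*e^(t)
d^3K/dt^3 = λ*e^(t)

κ_3 = d^3K/dt^3 |_{t=0} = λ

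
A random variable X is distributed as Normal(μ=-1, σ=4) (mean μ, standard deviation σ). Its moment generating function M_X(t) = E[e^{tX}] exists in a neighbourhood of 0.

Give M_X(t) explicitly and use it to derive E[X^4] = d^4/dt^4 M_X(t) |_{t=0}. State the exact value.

M_X(t) = e^(8*t^2 - t)
D^4[M](t) = (65536*t^4*e^(8*t^2) - 16384*t^3*e^(8*t^2) + 26112*t^2*e^(8*t^2) - 3136*t*e^(8*t^2) + 865*e^(8*t^2))*e^(-t)

E[X^4] = D^4[M](0) = 865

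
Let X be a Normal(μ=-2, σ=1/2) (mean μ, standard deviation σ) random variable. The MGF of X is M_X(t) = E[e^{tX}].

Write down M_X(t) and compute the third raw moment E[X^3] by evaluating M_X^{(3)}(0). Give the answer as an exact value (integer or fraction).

M_X(t) = e^(t^2/8 - 2*t)
D^3[M](t) = (t^3*e^(t^2/8) - 24*t^2*e^(t^2/8) + 204*t*e^(t^2/8) - 608*e^(t^2/8))*e^(-2*t)/64

E[X^3] = D^3[M](0) = -19/2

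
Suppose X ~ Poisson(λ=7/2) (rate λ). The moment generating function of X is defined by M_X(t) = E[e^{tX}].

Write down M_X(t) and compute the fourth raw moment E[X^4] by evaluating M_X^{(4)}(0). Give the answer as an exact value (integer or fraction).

E[X^4] = M′′′′(0) = 7945/16

M_X(t) = e^(7*e^(t)/2 - 7/2)
M′(t) = 7*e^(-7/2)*e^(t)*e^(7*e^(t)/2)/2
M′′(t) = (49*e^(2*t)*e^(7*e^(t)/2) + 14*e^(t)*e^(7*e^(t)/2))*e^(-7/2)/4
M′′′(t) = (343*e^(3*t)*e^(7*e^(t)/2) + 294*e^(2*t)*e^(7*e^(t)/2) + 28*e^(t)*e^(7*e^(t)/2))*e^(-7/2)/8
M′′′′(t) = (2401*e^(4*t)*e^(7*e^(t)/2) + 4116*e^(3*t)*e^(7*e^(t)/2) + 1372*e^(2*t)*e^(7*e^(t)/2) + 56*e^(t)*e^(7*e^(t)/2))*e^(-7/2)/16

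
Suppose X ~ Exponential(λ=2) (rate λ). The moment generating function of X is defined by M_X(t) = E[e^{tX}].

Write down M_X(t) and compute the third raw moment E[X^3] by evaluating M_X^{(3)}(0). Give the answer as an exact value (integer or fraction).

E[X^3] = d^3M/dt^3 |_{t=0} = 3/4

M_X(t) = 2/(2 - t)
dM/dt = 2/(t^2 - 4*t + 4)
d^2M/dt^2 = -4/(t^3 - 6*t^2 + 12*t - 8)
d^3M/dt^3 = 12/(t^4 - 8*t^3 + 24*t^2 - 32*t + 16)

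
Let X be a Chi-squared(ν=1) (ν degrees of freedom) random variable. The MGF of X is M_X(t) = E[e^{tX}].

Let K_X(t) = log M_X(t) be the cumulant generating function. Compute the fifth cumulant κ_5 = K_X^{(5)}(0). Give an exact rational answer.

M_X(t) = 1/√(1 - 2*t)
K_X(t) = log M_X(t) = -log(1 - 2*t)/2
K′(t) = -1/(2*t - 1)
K′′(t) = 2/(4*t^2 - 4*t + 1)
K′′′(t) = -8/(8*t^3 - 12*t^2 + 6*t - 1)
K′′′′(t) = 48/(16*t^4 - 32*t^3 + 24*t^2 - 8*t + 1)
K′′′′′(t) = -384/(32*t^5 - 80*t^4 + 80*t^3 - 40*t^2 + 10*t - 1)

κ_5 = K′′′′′(0) = 384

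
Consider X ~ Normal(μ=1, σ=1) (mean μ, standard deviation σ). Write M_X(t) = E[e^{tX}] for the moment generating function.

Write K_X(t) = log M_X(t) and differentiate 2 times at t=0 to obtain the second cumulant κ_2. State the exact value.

κ_2 = K^(2)(0) = 1

M_X(t) = e^(t^2/2 + t)
K_X(t) = log M_X(t) = t^2/2 + t
K^(2)(t) = 1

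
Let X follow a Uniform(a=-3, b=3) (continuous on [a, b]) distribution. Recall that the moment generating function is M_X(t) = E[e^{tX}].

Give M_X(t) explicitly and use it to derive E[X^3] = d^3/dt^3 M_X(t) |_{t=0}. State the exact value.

E[X^3] = d^3M/dt^3 |_{t=0} = 0

M_X(t) = (e^(3*t) - e^(-3*t))/(6*t)
dM/dt = (3*t*e^(6*t) + 3*t - e^(6*t) + 1)*e^(-3*t)/(6*t^2)
d^2M/dt^2 = (9*t^2*e^(6*t) - 9*t^2 - 6*t*e^(6*t) - 6*t + 2*e^(6*t) - 2)*e^(-3*t)/(6*t^3)
d^3M/dt^3 = (9*t^3*e^(6*t) + 9*t^3 - 9*t^2*e^(6*t) + 9*t^2 + 6*t*e^(6*t) + 6*t - 2*e^(6*t) + 2)*e^(-3*t)/(2*t^4)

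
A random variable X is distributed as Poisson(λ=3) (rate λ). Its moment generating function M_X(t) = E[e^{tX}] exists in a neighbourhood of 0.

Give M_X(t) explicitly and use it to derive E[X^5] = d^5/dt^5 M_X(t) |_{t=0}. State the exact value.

E[X^5] = D^5[M](0) = 1866

M_X(t) = e^(3*e^(t) - 3)
D^5[M](t) = (243*e^(5*t)*e^(3*e^(t)) + 810*e^(4*t)*e^(3*e^(t)) + 675*e^(3*t)*e^(3*e^(t)) + 135*e^(2*t)*e^(3*e^(t)) + 3*e^(t)*e^(3*e^(t)))*e^(-3)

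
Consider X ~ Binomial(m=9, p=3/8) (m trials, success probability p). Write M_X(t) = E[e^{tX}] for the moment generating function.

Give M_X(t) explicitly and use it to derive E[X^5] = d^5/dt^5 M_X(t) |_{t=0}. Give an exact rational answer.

E[X^5] = M^(5)(0) = 3133107/2048

M_X(t) = (3*e^(t)/8 + 5/8)^9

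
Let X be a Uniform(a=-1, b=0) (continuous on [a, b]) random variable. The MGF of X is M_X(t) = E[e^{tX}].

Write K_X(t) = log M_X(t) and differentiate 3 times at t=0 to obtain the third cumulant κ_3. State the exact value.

M_X(t) = (1 - e^(-t))/t
K_X(t) = log M_X(t) = -log(t) + log(1 - e^(-t))
D^3[K](t) = (t^3*e^(2*t) + t^3*e^(t) - 2*e^(3*t) + 6*e^(2*t) - 6*e^(t) + 2)/(t^3*e^(3*t) - 3*t^3*e^(2*t) + 3*t^3*e^(t) - t^3)

κ_3 = D^3[K](0) = 0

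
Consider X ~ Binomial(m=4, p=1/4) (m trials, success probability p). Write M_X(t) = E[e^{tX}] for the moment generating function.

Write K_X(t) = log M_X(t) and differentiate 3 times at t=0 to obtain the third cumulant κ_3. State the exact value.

κ_3 = K^(3)(0) = 3/8

M_X(t) = (e^(t)/4 + 3/4)^4
K_X(t) = log M_X(t) = 4*log(e^(t)/4 + 3/4)
K^(3)(t) = (-12*e^(2*t) + 36*e^(t))/(e^(3*t) + 9*e^(2*t) + 27*e^(t) + 27)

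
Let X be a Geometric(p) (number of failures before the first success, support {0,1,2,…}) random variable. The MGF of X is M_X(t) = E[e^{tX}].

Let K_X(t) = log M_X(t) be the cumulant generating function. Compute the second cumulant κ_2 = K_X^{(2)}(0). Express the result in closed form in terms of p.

M_X(t) = p/(-(1 - p)*e^(t) + 1)
K_X(t) = log M_X(t) = log(p) - log(-(1 - p)*e^(t) + 1)
K^(2)(t) = (-p*e^(t) + e^(t))/(p^2*e^(2*t) - 2*p*e^(2*t) + 2*p*e^(t) + e^(2*t) - 2*e^(t) + 1)

κ_2 = K^(2)(0) = (1 - p)/p^2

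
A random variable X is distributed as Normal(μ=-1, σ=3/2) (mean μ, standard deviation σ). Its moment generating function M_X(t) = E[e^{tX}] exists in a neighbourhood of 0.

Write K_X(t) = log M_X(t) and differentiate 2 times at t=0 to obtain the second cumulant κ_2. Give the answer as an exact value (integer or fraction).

M_X(t) = e^(9*t^2/8 - t)
K_X(t) = log M_X(t) = 9*t^2/8 - t
dK/dt = 9*t/4 - 1
d^2K/dt^2 = 9/4

κ_2 = d^2K/dt^2 |_{t=0} = 9/4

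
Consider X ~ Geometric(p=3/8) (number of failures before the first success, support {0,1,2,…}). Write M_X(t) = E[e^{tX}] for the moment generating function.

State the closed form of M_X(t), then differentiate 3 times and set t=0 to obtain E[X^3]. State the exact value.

M_X(t) = 3/(8*(1 - 5*e^(t)/8))
dM/dt = 15*e^(t)/(25*e^(2*t) - 80*e^(t) + 64)
d^2M/dt^2 = (-75*e^(2*t) - 120*e^(t))/(125*e^(3*t) - 600*e^(2*t) + 960*e^(t) - 512)
d^3M/dt^3 = (375*e^(3*t) + 2400*e^(2*t) + 960*e^(t))/(625*e^(4*t) - 4000*e^(3*t) + 9600*e^(2*t) - 10240*e^(t) + 4096)

E[X^3] = d^3M/dt^3 |_{t=0} = 415/9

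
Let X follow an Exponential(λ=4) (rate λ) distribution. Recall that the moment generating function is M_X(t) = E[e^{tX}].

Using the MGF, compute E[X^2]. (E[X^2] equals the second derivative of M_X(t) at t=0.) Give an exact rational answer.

E[X^2] = M′′(0) = 1/8

M_X(t) = 4/(4 - t)
M′(t) = 4/(t^2 - 8*t + 16)
M′′(t) = -8/(t^3 - 12*t^2 + 48*t - 64)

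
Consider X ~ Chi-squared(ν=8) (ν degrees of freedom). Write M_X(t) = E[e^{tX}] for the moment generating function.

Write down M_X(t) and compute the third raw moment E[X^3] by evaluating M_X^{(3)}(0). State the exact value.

E[X^3] = M′′′(0) = 960

M_X(t) = (1 - 2*t)^(-4)
M′(t) = -8/(32*t^5 - 80*t^4 + 80*t^3 - 40*t^2 + 10*t - 1)
M′′(t) = 80/(64*t^6 - 192*t^5 + 240*t^4 - 160*t^3 + 60*t^2 - 12*t + 1)
M′′′(t) = -960/(128*t^7 - 448*t^6 + 672*t^5 - 560*t^4 + 280*t^3 - 84*t^2 + 14*t - 1)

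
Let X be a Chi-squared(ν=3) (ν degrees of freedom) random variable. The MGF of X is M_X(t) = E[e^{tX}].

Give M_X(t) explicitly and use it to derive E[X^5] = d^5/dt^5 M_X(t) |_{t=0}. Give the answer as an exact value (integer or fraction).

M_X(t) = (1 - 2*t)^(-3/2)
dM/dt = 3/(4*t^2*√(1 - 2*t) - 4*t*√(1 - 2*t) + √(1 - 2*t))
d^2M/dt^2 = -15/(8*t^3*√(1 - 2*t) - 12*t^2*√(1 - 2*t) + 6*t*√(1 - 2*t) - √(1 - 2*t))
d^3M/dt^3 = 105/(16*t^4*√(1 - 2*t) - 32*t^3*√(1 - 2*t) + 24*t^2*√(1 - 2*t) - 8*t*√(1 - 2*t) + √(1 - 2*t))
d^4M/dt^4 = -945/(32*t^5*√(1 - 2*t) - 80*t^4*√(1 - 2*t) + 80*t^3*√(1 - 2*t) - 40*t^2*√(1 - 2*t) + 10*t*√(1 - 2*t) - √(1 - 2*t))
d^5M/dt^5 = 10395/(64*t^6*√(1 - 2*t) - 192*t^5*√(1 - 2*t) + 240*t^4*√(1 - 2*t) - 160*t^3*√(1 - 2*t) + 60*t^2*√(1 - 2*t) - 12*t*√(1 - 2*t) + √(1 - 2*t))

E[X^5] = d^5M/dt^5 |_{t=0} = 10395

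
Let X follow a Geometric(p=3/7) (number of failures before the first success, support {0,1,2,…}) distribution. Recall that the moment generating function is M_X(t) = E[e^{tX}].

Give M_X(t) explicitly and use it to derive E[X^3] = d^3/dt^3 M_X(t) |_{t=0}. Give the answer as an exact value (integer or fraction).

E[X^3] = d^3M/dt^3 |_{t=0} = 236/9

M_X(t) = 3/(7*(1 - 4*e^(t)/7))
dM/dt = 12*e^(t)/(16*e^(2*t) - 56*e^(t) + 49)
d^2M/dt^2 = (-48*e^(2*t) - 84*e^(t))/(64*e^(3*t) - 336*e^(2*t) + 588*e^(t) - 343)
d^3M/dt^3 = (192*e^(3*t) + 1344*e^(2*t) + 588*e^(t))/(256*e^(4*t) - 1792*e^(3*t) + 4704*e^(2*t) - 5488*e^(t) + 2401)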